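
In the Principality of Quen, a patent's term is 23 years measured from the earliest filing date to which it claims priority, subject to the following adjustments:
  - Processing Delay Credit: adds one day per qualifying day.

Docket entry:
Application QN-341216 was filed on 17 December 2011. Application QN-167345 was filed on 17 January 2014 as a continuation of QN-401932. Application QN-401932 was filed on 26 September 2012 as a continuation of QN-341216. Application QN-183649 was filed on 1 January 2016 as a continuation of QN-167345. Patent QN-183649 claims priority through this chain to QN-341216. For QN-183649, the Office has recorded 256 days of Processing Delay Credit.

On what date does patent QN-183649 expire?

Earliest priority filing: 17 December 2011.
Base term: 17 December 2011 + 23 years → 17 December 2034.
Processing Delay Credit: +256 days → 30 August 2035.

August 30, 2035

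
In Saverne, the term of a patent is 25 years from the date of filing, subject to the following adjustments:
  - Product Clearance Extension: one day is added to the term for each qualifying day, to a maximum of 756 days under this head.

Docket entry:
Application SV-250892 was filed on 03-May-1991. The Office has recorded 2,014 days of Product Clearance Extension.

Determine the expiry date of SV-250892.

May 29, 2018

Base term: filing date + 25 years → 3 May 2016.
Product Clearance Extension: 2014 days claimed exceeds the 756-day cap, so +756 days → 29 May 2018.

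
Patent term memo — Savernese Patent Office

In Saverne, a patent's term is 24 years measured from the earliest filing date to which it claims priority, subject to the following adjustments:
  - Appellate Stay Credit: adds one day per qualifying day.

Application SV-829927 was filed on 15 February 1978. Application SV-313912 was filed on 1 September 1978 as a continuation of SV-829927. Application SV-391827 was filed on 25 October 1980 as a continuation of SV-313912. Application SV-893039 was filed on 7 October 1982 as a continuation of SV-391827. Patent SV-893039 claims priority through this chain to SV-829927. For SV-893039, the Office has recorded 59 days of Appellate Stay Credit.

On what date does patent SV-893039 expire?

Earliest priority filing: 15 February 1978.
Base term: 15 February 1978 + 24 years → 15 February 2002.
Appellate Stay Credit: +59 days → 15 April 2002.

2002-04-15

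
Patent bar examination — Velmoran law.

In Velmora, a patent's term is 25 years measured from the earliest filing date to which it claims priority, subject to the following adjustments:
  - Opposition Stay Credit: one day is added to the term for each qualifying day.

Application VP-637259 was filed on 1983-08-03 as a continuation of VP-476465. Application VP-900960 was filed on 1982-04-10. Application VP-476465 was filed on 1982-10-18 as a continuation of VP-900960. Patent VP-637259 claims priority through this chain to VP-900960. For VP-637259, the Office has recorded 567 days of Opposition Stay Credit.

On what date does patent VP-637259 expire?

Earliest priority filing: 10 April 1982.
Base term: 10 April 1982 + 25 years → 10 April 2007.
Opposition Stay Credit: +567 days → 28 October 2008.

October 28, 2008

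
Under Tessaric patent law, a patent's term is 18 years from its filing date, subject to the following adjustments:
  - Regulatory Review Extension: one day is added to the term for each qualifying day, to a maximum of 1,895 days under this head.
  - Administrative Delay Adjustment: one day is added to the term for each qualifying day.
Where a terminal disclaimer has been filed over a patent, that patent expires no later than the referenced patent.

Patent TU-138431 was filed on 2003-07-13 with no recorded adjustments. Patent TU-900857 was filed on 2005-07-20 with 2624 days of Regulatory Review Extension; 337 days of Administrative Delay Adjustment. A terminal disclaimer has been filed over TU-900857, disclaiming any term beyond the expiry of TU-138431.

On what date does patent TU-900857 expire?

2021-07-13

Natural term of TU-900857:
  Base: filing + 18 years → 20 July 2023.
  Regulatory Review Extension: 2624 days claimed exceeds the 1895-day cap, so +1895 days → 26 September 2028.
  Administrative Delay Adjustment: +337 days → 29 August 2029.
Expiry of referenced patent TU-138431:
  Base: filing + 18 years → 13 July 2021.
Terminal disclaimer: TU-900857 expires on the earlier of 29 August 2029 and 13 July 2021.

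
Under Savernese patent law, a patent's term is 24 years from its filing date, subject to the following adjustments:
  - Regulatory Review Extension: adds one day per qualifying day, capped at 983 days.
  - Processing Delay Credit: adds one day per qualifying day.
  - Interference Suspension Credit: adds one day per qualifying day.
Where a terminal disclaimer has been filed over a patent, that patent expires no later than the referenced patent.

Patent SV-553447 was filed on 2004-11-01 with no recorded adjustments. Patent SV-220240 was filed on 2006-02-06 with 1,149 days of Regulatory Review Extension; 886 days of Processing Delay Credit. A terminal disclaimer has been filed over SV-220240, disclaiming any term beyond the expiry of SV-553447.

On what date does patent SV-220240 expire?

2028-11-01

Natural term of SV-220240:
  Base: filing + 24 years → 6 February 2030.
  Regulatory Review Extension: 1149 days claimed exceeds the 983-day cap, so +983 days → 16 October 2032.
  Processing Delay Credit: +886 days → 21 March 2035.
Expiry of referenced patent SV-553447:
  Base: filing + 24 years → 1 November 2028.
Terminal disclaimer: SV-220240 expires on the earlier of 21 March 2035 and 1 November 2028.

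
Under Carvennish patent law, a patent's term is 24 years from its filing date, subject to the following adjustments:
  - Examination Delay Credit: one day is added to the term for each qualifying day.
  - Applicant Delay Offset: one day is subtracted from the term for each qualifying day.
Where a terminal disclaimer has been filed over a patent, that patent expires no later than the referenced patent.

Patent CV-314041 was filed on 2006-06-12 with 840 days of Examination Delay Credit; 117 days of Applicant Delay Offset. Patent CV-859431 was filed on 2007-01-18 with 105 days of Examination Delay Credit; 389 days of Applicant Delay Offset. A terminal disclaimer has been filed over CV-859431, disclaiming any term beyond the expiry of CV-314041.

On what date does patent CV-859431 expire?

2030-04-09

Natural term of CV-859431:
  Base: filing + 24 years → 18 January 2031.
  Examination Delay Credit: +105 days → 3 May 2031.
  Applicant Delay Offset: −389 days → 9 April 2030.
Expiry of referenced patent CV-314041:
  Base: filing + 24 years → 12 June 2030.
  Examination Delay Credit: +840 days → 29 September 2032.
  Applicant Delay Offset: −117 days → 4 June 2032.
Terminal disclaimer: CV-859431 expires on the earlier of 9 April 2030 and 4 June 2032.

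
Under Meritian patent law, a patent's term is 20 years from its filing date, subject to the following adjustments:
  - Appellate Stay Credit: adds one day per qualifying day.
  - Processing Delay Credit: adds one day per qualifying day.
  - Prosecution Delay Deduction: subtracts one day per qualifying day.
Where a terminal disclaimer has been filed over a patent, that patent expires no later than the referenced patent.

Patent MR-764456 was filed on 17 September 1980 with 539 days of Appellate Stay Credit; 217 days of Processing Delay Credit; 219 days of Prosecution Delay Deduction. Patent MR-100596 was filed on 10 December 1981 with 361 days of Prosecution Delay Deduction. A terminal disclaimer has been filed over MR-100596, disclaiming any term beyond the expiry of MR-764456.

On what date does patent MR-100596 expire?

Natural term of MR-100596:
  Base: filing + 20 years → 10 December 2001.
  Prosecution Delay Deduction: −361 days → 14 December 2000.
Expiry of referenced patent MR-764456:
  Base: filing + 20 years → 17 September 2000.
  Appellate Stay Credit: +539 days → 10 March 2002.
  Processing Delay Credit: +217 days → 13 October 2002.
  Prosecution Delay Deduction: −219 days → 8 March 2002.
Terminal disclaimer: MR-100596 expires on the earlier of 14 December 2000 and 8 March 2002.

2000-12-14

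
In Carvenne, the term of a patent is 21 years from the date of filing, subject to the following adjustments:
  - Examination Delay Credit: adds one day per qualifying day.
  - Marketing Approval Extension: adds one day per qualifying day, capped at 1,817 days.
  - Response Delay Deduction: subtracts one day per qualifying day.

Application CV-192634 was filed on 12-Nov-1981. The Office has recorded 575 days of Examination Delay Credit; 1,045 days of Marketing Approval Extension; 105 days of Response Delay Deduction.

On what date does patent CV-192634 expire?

Base term: filing date + 21 years → 12 November 2002.
Examination Delay Credit: +575 days → 9 June 2004.
Marketing Approval Extension: 1045 days (within the 1817-day cap) → +1045 days → 20 April 2007.
Response Delay Deduction: −105 days → 5 January 2007.

January 5, 2007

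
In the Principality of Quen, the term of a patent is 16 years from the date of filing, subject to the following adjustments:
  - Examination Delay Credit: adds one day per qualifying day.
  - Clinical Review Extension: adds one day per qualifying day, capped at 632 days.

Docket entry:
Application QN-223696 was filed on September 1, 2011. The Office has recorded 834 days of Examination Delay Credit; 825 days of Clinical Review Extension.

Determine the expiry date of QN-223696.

Base term: filing date + 16 years → 1 September 2027.
Examination Delay Credit: +834 days → 13 December 2029.
Clinical Review Extension: 825 days claimed exceeds the 632-day cap, so +632 days → 6 September 2031.

September 6, 2031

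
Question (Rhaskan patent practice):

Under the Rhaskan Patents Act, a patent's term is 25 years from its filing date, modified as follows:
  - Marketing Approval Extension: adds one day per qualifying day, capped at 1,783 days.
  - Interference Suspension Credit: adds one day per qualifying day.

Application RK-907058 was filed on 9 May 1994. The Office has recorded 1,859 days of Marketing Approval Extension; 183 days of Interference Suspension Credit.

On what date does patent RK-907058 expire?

2024-09-25

Base term: filing date + 25 years → 9 May 2019.
Marketing Approval Extension: 1859 days claimed exceeds the 1783-day cap, so +1783 days → 26 March 2024.
Interference Suspension Credit: +183 days → 25 September 2024.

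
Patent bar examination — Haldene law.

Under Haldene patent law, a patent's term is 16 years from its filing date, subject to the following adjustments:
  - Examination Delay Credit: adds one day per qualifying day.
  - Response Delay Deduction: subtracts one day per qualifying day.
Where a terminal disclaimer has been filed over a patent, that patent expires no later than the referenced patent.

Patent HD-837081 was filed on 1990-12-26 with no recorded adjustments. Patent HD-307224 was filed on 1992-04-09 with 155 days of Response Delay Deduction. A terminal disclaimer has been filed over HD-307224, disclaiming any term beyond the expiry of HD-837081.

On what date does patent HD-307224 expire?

Natural term of HD-307224:
  Base: filing + 16 years → 9 April 2008.
  Response Delay Deduction: −155 days → 6 November 2007.
Expiry of referenced patent HD-837081:
  Base: filing + 16 years → 26 December 2006.
Terminal disclaimer: HD-307224 expires on the earlier of 6 November 2007 and 26 December 2006.

2006-12-26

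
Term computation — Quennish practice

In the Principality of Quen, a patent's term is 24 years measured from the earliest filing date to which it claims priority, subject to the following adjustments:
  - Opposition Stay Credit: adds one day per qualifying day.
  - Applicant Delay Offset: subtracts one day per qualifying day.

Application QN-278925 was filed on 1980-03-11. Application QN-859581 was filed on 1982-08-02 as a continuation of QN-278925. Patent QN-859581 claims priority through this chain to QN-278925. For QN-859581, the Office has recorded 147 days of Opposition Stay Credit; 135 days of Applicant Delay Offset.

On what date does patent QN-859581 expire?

Earliest priority filing: 11 March 1980.
Base term: 11 March 1980 + 24 years → 11 March 2004.
Opposition Stay Credit: +147 days → 5 August 2004.
Applicant Delay Offset: −135 days → 23 March 2004.

March 23, 2004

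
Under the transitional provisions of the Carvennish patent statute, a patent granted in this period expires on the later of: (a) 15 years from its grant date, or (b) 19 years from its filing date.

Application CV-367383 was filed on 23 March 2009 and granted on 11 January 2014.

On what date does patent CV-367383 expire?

January 11, 2029

(a) grant + 15 years → 11 January 2029.
(b) filing + 19 years → 23 March 2028.
Later of the two: 11 January 2029.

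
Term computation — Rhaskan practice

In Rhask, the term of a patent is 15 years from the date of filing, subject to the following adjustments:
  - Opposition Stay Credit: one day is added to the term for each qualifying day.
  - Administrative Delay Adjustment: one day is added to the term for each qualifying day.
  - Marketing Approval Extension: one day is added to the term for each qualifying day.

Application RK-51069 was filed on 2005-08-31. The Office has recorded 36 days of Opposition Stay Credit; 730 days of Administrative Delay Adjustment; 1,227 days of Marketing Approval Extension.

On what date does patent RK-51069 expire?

February 14, 2026

Base term: filing date + 15 years → 31 August 2020.
Opposition Stay Credit: +36 days → 6 October 2020.
Administrative Delay Adjustment: +730 days → 6 October 2022.
Marketing Approval Extension: +1227 days → 14 February 2026.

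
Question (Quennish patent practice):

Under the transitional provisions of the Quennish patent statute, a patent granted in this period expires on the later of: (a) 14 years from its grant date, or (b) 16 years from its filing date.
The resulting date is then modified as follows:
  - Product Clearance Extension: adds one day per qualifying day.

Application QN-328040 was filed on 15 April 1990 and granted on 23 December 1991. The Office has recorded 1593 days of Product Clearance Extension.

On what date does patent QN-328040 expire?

(a) grant + 14 years → 23 December 2005.
(b) filing + 16 years → 15 April 2006.
Later of the two: 15 April 2006.
Product Clearance Extension: +1593 days → 25 August 2010.

August 25, 2010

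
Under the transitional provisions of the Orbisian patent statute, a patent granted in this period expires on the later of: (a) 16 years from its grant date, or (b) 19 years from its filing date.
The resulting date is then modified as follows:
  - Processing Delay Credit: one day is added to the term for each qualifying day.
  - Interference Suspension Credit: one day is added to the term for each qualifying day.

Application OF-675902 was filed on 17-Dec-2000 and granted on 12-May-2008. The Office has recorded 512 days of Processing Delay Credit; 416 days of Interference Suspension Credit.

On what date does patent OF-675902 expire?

2026-11-26

(a) grant + 16 years → 12 May 2024.
(b) filing + 19 years → 17 December 2019.
Later of the two: 12 May 2024.
Processing Delay Credit: +512 days → 6 October 2025.
Interference Suspension Credit: +416 days → 26 November 2026.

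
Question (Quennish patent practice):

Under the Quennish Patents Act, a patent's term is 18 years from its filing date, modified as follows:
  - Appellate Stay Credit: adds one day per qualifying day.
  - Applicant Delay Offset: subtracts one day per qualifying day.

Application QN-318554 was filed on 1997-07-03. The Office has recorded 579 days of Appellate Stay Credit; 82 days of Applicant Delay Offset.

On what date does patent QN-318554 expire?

Base term: filing date + 18 years → 3 July 2015.
Appellate Stay Credit: +579 days → 1 February 2017.
Applicant Delay Offset: −82 days → 11 November 2016.

2016-11-11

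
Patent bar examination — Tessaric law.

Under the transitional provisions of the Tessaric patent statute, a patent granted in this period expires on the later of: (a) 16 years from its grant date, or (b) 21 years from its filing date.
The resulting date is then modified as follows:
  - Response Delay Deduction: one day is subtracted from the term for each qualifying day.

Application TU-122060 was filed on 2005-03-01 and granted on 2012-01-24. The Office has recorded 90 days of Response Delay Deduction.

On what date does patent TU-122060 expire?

October 26, 2027

(a) grant + 16 years → 24 January 2028.
(b) filing + 21 years → 1 March 2026.
Later of the two: 24 January 2028.
Response Delay Deduction: −90 days → 26 October 2027.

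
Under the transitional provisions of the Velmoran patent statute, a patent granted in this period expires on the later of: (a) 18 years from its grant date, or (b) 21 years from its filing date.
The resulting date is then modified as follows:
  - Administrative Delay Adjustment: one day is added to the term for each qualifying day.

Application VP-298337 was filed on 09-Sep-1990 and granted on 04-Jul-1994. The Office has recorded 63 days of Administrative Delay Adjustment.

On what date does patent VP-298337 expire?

(a) grant + 18 years → 4 July 2012.
(b) filing + 21 years → 9 September 2011.
Later of the two: 4 July 2012.
Administrative Delay Adjustment: +63 days → 5 September 2012.

2012-09-05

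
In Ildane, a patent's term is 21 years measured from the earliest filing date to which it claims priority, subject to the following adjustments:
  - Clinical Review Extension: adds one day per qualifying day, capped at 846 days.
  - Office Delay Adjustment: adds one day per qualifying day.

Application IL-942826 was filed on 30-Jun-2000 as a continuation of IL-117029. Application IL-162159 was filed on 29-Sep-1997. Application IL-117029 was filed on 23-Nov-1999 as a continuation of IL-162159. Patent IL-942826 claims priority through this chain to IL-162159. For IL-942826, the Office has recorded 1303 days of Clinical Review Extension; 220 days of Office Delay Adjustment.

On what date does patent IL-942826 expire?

Earliest priority filing: 29 September 1997.
Base term: 29 September 1997 + 21 years → 29 September 2018.
Clinical Review Extension: 1303 days claimed exceeds the 846-day cap, so +846 days → 22 January 2021.
Office Delay Adjustment: +220 days → 30 August 2021.

2021-08-30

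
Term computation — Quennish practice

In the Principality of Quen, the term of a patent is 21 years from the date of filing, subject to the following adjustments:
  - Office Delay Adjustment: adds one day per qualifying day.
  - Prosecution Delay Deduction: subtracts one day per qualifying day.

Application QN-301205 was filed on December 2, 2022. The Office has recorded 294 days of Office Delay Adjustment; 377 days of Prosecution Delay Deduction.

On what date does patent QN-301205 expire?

Base term: filing date + 21 years → 2 December 2043.
Office Delay Adjustment: +294 days → 21 September 2044.
Prosecution Delay Deduction: −377 days → 10 September 2043.

September 10, 2043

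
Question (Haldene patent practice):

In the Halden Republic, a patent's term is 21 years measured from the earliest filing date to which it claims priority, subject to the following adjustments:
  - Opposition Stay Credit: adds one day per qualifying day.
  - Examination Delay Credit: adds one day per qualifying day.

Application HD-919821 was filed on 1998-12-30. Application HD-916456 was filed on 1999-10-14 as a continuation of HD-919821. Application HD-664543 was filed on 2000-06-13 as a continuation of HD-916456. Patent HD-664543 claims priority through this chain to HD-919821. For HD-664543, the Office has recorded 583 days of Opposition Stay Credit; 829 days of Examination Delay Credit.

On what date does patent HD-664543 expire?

2023-11-11

Earliest priority filing: 30 December 1998.
Base term: 30 December 1998 + 21 years → 30 December 2019.
Opposition Stay Credit: +583 days → 4 August 2021.
Examination Delay Credit: +829 days → 11 November 2023.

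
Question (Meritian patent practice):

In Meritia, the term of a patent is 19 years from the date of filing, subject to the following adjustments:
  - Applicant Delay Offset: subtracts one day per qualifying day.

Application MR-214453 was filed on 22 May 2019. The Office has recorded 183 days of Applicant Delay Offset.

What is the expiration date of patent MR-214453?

Base term: filing date + 19 years → 22 May 2038.
Applicant Delay Offset: −183 days → 20 November 2037.

2037-11-20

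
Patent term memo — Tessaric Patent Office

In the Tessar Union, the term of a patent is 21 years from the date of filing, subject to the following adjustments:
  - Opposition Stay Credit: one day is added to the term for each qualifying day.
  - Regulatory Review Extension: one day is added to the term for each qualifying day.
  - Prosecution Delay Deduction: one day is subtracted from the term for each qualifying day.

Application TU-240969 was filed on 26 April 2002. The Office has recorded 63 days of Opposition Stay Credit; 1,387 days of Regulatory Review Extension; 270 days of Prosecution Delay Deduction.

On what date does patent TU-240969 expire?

Base term: filing date + 21 years → 26 April 2023.
Opposition Stay Credit: +63 days → 28 June 2023.
Regulatory Review Extension: +1387 days → 15 April 2027.
Prosecution Delay Deduction: −270 days → 19 July 2026.

2026-07-19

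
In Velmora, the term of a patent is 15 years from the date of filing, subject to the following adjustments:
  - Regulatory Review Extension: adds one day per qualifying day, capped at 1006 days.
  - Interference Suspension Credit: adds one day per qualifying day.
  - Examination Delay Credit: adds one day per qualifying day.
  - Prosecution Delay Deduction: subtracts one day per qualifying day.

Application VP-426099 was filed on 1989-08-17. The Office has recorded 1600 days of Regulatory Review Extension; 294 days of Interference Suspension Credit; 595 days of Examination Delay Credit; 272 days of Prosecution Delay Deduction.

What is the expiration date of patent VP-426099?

2009-01-26

Base term: filing date + 15 years → 17 August 2004.
Regulatory Review Extension: 1600 days claimed exceeds the 1006-day cap, so +1006 days → 20 May 2007.
Interference Suspension Credit: +294 days → 9 March 2008.
Examination Delay Credit: +595 days → 25 October 2009.
Prosecution Delay Deduction: −272 days → 26 January 2009.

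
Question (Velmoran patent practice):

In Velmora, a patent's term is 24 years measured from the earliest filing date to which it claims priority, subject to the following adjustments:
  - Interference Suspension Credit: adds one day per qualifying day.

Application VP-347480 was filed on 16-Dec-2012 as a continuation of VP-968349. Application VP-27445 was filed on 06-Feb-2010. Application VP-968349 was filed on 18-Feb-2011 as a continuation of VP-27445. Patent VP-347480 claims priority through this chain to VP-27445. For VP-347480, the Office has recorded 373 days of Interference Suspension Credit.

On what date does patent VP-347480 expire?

Earliest priority filing: 6 February 2010.
Base term: 6 February 2010 + 24 years → 6 February 2034.
Interference Suspension Credit: +373 days → 14 February 2035.

February 14, 2035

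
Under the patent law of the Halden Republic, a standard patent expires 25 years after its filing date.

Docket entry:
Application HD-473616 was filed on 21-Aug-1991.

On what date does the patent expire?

August 21, 2016

Filing date + 25 years → 21 August 2016.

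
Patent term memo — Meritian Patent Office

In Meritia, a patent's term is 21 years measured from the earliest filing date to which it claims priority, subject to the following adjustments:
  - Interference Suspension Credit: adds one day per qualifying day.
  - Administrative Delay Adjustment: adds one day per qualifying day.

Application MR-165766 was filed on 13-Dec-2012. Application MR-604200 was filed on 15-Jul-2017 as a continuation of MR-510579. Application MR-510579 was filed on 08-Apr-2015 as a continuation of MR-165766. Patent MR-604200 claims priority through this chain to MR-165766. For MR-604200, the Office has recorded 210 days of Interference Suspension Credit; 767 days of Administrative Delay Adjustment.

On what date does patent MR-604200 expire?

2036-08-16

Earliest priority filing: 13 December 2012.
Base term: 13 December 2012 + 21 years → 13 December 2033.
Interference Suspension Credit: +210 days → 11 July 2034.
Administrative Delay Adjustment: +767 days → 16 August 2036.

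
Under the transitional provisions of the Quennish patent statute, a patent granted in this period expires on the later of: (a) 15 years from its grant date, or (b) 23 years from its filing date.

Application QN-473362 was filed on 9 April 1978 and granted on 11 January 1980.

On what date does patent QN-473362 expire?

2001-04-09

(a) grant + 15 years → 11 January 1995.
(b) filing + 23 years → 9 April 2001.
Later of the two: 9 April 2001.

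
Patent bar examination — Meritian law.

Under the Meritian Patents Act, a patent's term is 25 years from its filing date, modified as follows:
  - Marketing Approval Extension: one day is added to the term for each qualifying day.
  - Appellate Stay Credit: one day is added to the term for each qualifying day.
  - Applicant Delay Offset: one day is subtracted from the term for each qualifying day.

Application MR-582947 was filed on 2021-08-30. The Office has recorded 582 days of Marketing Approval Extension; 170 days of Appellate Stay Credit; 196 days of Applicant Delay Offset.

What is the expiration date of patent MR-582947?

March 8, 2048

Base term: filing date + 25 years → 30 August 2046.
Marketing Approval Extension: +582 days → 3 April 2048.
Appellate Stay Credit: +170 days → 20 September 2048.
Applicant Delay Offset: −196 days → 8 March 2048.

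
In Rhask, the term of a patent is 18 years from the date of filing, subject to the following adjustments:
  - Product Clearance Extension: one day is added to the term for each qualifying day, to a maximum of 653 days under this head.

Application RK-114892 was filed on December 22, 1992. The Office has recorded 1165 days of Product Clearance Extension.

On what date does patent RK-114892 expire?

Base term: filing date + 18 years → 22 December 2010.
Product Clearance Extension: 1165 days claimed exceeds the 653-day cap, so +653 days → 5 October 2012.

October 5, 2012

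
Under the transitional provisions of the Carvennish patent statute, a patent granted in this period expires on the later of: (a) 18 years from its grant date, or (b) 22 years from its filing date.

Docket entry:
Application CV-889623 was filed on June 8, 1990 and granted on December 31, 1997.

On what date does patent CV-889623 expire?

(a) grant + 18 years → 31 December 2015.
(b) filing + 22 years → 8 June 2012.
Later of the two: 31 December 2015.

December 31, 2015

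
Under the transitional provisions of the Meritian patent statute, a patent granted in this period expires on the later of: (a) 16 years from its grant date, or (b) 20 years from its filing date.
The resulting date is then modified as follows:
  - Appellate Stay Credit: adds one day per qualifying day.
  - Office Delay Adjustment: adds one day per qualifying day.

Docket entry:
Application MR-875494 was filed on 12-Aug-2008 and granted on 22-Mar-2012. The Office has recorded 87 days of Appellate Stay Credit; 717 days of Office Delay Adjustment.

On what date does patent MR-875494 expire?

(a) grant + 16 years → 22 March 2028.
(b) filing + 20 years → 12 August 2028.
Later of the two: 12 August 2028.
Appellate Stay Credit: +87 days → 7 November 2028.
Office Delay Adjustment: +717 days → 25 October 2030.

2030-10-25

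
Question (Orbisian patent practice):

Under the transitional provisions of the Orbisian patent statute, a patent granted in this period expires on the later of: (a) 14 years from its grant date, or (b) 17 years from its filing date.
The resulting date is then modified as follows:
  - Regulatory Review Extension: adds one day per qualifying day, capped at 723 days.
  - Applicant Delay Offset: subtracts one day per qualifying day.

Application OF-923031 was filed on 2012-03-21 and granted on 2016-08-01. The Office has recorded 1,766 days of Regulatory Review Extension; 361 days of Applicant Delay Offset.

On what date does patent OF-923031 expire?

July 29, 2031

(a) grant + 14 years → 1 August 2030.
(b) filing + 17 years → 21 March 2029.
Later of the two: 1 August 2030.
Regulatory Review Extension: 1766 days claimed exceeds the 723-day cap, so +723 days → 24 July 2032.
Applicant Delay Offset: −361 days → 29 July 2031.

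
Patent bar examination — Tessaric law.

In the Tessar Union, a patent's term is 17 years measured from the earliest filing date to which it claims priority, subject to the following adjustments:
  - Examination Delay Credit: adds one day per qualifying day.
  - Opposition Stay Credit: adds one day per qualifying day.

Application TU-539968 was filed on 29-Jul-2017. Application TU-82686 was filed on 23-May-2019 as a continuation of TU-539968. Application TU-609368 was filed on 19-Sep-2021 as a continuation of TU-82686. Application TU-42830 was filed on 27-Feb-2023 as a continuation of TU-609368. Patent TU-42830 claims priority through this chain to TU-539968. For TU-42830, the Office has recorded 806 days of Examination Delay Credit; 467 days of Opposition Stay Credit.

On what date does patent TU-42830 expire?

January 22, 2038

Earliest priority filing: 29 July 2017.
Base term: 29 July 2017 + 17 years → 29 July 2034.
Examination Delay Credit: +806 days → 12 October 2036.
Opposition Stay Credit: +467 days → 22 January 2038.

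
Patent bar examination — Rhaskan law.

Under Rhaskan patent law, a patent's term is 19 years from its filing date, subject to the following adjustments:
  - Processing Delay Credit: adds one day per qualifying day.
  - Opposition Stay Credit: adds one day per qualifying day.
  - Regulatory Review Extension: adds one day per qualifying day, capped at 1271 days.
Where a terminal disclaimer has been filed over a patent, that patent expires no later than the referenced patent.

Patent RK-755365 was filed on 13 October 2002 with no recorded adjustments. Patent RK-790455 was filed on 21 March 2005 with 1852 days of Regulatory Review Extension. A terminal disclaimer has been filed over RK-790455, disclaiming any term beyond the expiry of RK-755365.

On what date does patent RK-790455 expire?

Natural term of RK-790455:
  Base: filing + 19 years → 21 March 2024.
  Regulatory Review Extension: 1852 days claimed exceeds the 1271-day cap, so +1271 days → 13 September 2027.
Expiry of referenced patent RK-755365:
  Base: filing + 19 years → 13 October 2021.
Terminal disclaimer: RK-790455 expires on the earlier of 13 September 2027 and 13 October 2021.

2021-10-13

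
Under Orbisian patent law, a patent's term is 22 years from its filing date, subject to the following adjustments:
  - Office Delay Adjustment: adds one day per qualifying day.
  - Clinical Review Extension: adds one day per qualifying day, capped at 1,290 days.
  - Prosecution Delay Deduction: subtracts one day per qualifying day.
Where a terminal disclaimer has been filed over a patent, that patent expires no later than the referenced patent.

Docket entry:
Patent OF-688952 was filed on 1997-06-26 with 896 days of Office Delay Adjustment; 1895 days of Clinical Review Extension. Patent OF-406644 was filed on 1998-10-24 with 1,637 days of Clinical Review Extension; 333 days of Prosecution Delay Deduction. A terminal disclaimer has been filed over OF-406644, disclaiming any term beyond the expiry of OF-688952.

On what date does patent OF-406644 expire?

Natural term of OF-406644:
  Base: filing + 22 years → 24 October 2020.
  Clinical Review Extension: 1637 days claimed exceeds the 1290-day cap, so +1290 days → 6 May 2024.
  Prosecution Delay Deduction: −333 days → 8 June 2023.
Expiry of referenced patent OF-688952:
  Base: filing + 22 years → 26 June 2019.
  Office Delay Adjustment: +896 days → 8 December 2021.
  Clinical Review Extension: 1895 days claimed exceeds the 1290-day cap, so +1290 days → 20 June 2025.
Terminal disclaimer: OF-406644 expires on the earlier of 8 June 2023 and 20 June 2025.

June 8, 2023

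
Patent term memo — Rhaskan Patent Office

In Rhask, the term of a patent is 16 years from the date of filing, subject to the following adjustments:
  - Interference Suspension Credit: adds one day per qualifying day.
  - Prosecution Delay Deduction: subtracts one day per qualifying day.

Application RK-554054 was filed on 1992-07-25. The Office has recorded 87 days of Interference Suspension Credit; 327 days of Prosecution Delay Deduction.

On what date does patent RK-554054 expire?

November 28, 2007

Base term: filing date + 16 years → 25 July 2008.
Interference Suspension Credit: +87 days → 20 October 2008.
Prosecution Delay Deduction: −327 days → 28 November 2007.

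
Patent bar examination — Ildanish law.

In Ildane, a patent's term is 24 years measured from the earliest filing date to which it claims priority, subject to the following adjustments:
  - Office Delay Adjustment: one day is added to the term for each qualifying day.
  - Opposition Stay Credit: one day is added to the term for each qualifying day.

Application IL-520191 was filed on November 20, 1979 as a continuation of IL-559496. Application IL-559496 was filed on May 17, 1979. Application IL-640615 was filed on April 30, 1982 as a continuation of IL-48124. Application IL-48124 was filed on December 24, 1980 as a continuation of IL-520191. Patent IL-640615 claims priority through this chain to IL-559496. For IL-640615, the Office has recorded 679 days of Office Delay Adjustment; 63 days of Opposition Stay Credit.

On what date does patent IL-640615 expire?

Earliest priority filing: 17 May 1979.
Base term: 17 May 1979 + 24 years → 17 May 2003.
Office Delay Adjustment: +679 days → 26 March 2005.
Opposition Stay Credit: +63 days → 28 May 2005.

2005-05-28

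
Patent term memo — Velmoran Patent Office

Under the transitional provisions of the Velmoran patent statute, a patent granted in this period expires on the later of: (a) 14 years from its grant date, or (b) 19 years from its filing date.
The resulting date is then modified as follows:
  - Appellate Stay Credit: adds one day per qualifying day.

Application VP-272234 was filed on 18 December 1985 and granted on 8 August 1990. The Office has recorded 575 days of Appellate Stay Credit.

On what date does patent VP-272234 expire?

2006-07-16

(a) grant + 14 years → 8 August 2004.
(b) filing + 19 years → 18 December 2004.
Later of the two: 18 December 2004.
Appellate Stay Credit: +575 days → 16 July 2006.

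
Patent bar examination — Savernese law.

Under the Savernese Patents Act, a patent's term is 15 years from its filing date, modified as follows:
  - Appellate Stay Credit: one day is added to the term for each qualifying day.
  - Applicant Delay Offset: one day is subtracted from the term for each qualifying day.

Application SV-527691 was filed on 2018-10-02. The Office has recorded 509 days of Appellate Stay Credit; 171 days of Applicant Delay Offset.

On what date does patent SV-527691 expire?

September 5, 2034

Base term: filing date + 15 years → 2 October 2033.
Appellate Stay Credit: +509 days → 23 February 2035.
Applicant Delay Offset: −171 days → 5 September 2034.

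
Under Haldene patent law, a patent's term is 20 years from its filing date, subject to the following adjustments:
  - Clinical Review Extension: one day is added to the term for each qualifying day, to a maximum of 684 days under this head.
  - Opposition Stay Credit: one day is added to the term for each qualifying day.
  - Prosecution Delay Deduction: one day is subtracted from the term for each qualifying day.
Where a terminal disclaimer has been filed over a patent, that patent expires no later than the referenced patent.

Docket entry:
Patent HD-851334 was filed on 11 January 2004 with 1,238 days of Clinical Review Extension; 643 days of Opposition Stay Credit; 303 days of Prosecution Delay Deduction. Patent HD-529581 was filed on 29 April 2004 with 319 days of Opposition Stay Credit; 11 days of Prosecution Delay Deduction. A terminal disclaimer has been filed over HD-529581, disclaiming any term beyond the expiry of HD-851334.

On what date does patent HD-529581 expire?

2025-03-03

Natural term of HD-529581:
  Base: filing + 20 years → 29 April 2024.
  Opposition Stay Credit: +319 days → 14 March 2025.
  Prosecution Delay Deduction: −11 days → 3 March 2025.
Expiry of referenced patent HD-851334:
  Base: filing + 20 years → 11 January 2024.
  Clinical Review Extension: 1238 days claimed exceeds the 684-day cap, so +684 days → 25 November 2025.
  Opposition Stay Credit: +643 days → 30 August 2027.
  Prosecution Delay Deduction: −303 days → 31 October 2026.
Terminal disclaimer: HD-529581 expires on the earlier of 3 March 2025 and 31 October 2026.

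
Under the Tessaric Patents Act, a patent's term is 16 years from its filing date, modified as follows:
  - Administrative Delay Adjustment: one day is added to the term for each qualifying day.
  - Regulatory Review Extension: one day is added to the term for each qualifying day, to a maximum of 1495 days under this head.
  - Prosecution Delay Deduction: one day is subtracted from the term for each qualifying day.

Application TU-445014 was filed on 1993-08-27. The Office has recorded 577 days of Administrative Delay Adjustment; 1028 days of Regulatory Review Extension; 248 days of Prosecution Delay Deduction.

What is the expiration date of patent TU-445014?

Base term: filing date + 16 years → 27 August 2009.
Administrative Delay Adjustment: +577 days → 27 March 2011.
Regulatory Review Extension: 1028 days (within the 1495-day cap) → +1028 days → 18 January 2014.
Prosecution Delay Deduction: −248 days → 15 May 2013.

May 15, 2013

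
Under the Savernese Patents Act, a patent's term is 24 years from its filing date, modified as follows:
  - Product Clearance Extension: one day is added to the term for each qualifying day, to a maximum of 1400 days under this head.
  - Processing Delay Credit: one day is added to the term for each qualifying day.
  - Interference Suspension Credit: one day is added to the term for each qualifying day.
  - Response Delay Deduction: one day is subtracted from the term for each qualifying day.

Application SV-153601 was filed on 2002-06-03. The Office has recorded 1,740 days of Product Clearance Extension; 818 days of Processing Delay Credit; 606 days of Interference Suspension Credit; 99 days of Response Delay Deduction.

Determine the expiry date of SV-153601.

Base term: filing date + 24 years → 3 June 2026.
Product Clearance Extension: 1740 days claimed exceeds the 1400-day cap, so +1400 days → 3 April 2030.
Processing Delay Credit: +818 days → 29 June 2032.
Interference Suspension Credit: +606 days → 25 February 2034.
Response Delay Deduction: −99 days → 18 November 2033.

November 18, 2033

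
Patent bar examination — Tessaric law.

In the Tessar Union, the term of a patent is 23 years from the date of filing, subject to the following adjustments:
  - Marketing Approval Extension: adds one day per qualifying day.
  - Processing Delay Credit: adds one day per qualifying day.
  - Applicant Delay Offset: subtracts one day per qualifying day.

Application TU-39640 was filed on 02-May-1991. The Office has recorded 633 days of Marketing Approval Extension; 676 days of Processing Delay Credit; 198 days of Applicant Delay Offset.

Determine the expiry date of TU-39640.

2017-05-17

Base term: filing date + 23 years → 2 May 2014.
Marketing Approval Extension: +633 days → 25 January 2016.
Processing Delay Credit: +676 days → 1 December 2017.
Applicant Delay Offset: −198 days → 17 May 2017.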